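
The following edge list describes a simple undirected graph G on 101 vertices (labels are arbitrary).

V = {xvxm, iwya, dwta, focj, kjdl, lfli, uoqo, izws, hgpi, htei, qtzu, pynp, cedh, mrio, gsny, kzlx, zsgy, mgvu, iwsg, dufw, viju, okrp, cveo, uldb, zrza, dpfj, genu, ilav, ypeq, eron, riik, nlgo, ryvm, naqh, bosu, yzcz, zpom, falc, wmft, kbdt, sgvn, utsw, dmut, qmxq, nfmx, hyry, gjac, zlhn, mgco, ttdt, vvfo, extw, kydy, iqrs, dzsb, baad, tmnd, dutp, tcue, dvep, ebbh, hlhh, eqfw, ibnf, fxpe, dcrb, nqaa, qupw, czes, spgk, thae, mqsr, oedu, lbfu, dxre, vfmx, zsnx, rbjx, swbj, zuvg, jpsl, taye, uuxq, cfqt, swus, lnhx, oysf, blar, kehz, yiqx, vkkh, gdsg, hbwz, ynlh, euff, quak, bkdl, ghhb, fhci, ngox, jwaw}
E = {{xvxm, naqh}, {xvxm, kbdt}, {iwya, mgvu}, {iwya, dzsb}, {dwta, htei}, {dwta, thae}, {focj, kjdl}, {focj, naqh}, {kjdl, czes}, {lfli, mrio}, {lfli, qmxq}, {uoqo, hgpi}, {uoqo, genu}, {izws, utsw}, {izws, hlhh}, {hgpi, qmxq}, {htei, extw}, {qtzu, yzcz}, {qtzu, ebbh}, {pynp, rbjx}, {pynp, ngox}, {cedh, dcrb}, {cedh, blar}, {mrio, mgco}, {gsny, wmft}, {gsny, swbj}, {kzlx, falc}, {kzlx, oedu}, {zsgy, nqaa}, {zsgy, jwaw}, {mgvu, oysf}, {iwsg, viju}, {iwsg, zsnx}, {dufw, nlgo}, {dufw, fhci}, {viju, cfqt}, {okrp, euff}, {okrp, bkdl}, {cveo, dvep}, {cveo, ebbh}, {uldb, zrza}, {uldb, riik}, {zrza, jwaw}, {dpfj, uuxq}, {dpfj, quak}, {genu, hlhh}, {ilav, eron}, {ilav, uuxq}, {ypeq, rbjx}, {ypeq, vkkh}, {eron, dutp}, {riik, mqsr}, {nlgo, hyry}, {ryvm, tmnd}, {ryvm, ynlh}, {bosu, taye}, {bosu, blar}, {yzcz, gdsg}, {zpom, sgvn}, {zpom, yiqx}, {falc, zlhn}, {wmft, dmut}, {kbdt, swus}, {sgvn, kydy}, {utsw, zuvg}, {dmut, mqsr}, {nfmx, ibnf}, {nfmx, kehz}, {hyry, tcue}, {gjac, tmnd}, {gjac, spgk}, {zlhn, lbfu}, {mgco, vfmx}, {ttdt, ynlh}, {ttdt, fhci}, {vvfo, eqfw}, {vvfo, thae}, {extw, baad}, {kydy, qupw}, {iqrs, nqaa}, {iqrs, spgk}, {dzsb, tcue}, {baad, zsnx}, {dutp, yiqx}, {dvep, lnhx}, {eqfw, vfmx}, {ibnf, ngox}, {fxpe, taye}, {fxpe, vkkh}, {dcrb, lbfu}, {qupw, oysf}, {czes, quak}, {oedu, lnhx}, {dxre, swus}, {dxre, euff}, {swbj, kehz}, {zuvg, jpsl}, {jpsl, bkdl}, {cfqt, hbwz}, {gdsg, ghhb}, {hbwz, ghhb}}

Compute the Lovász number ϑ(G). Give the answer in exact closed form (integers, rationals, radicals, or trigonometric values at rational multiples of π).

deg(vvfo) = 2; N(vvfo) = {eqfw, thae}.
deg(euff) = 2; N(euff) = {okrp, dxre}.
Vertex mqsr has 2 neighbors: riik, dmut.
Vertex bosu has 2 neighbors: taye, blar.
Regular of degree 2 on 101 vertices: the odd cycle C_{101}.
spec(A) ≈ [2.0, 1.99613, 1.98454, 1.96527, 1.9384, 1.90403, 1.86229, 1.81335, 1.75739, 1.69463, 1.62532, 1.54971, 1.46812, 1.38084, 1.28822, 1.19062, 1.08841, 0.98199, 0.87177, 0.75818, 0.64165, 0.52264, 0.40161, 0.27903, 0.15537, 0.0311, -0.09328, -0.2173, -0.34049, -0.46235, -0.58243, -0.70025, -0.81537, -0.92733, -1.0357, -1.14006, -1.24002, -1.33518, -1.42517, -1.50965, -1.58828, -1.66078, -1.72684, -1.78623, -1.83871, -1.88407, -1.92214, -1.95278, -1.97586, -1.9913, -1.99903] (distinct, 5 d.p.).
−101·(-2*cos(pi/101)) / ((2)−(-2*cos(pi/101))) = 101*cos(pi/101)/(cos(pi/101) + 1) = ϑ(G).
= 50.487783173… (decimal).
50 ≤ 101*cos(pi/101)/(cos(pi/101) + 1) ≤ 51: both strict.

101*cos(pi/101)/(cos(pi/101) + 1)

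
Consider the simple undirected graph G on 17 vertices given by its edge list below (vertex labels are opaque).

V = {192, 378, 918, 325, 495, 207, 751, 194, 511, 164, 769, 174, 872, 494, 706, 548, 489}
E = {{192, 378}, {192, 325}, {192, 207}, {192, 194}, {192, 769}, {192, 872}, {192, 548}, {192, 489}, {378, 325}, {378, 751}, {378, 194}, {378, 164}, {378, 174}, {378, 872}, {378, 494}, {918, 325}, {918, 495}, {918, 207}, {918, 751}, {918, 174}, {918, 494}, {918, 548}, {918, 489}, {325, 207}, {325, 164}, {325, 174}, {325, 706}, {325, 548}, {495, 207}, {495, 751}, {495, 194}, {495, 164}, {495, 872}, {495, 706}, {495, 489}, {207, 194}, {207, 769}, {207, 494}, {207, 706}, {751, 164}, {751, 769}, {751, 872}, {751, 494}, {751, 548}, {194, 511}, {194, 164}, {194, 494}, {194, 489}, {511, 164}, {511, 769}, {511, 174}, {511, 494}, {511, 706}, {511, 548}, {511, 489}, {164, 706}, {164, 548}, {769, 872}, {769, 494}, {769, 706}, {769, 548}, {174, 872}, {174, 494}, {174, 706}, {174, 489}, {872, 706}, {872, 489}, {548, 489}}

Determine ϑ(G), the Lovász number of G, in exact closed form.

sqrt(17)

N(706) = {325, 495, 207, 511, 164, 769, 174, 872}, |N(706)| = 8.
Vertex 194 has 8 neighbors: 192, 378, 495, 207, 511, 164, 494, 489.
N(378) = {192, 325, 751, 194, 164, 174, 872, 494}, |N(378)| = 8.
Vertex 495 has 8 neighbors: 918, 207, 751, 194, 164, 872, 706, 489.
Every vertex has degree 8 (N=17); strongly regular (17,8,3,4).
spec(A) ≈ [8.0, 1.56155, -2.56155] (distinct, 5 d.p.).
λ_max=8, λ_min=-sqrt(17)/2 - 1/2; ϑ = −17·λ_min/(λ_max−λ_min) = sqrt(17).
ϑ(G) ≈ 4.12310563.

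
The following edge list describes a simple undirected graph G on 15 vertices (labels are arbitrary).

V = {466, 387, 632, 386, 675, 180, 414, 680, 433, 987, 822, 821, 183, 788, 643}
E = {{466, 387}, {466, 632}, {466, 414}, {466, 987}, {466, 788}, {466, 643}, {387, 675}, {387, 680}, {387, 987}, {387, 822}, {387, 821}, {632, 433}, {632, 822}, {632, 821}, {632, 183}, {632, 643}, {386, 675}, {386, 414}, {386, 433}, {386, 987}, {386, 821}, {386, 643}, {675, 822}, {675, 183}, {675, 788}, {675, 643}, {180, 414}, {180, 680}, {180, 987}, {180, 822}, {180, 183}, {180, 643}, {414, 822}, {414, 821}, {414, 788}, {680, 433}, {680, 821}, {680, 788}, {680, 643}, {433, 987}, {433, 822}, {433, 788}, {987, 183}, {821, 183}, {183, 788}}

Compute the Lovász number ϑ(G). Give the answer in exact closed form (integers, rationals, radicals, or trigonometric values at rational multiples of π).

5

N(183) = {632, 675, 180, 987, 821, 788}, |N(183)| = 6.
N(466) = {387, 632, 414, 987, 788, 643}, |N(466)| = 6.
deg(433) = 6; N(433) = {632, 386, 680, 987, 822, 788}.
Vertex 643 has 6 neighbors: 466, 632, 386, 675, 180, 680.
Every vertex has degree 6 (N=15); Kneser-type, 2-subsets of [6].
spec(A) ≈ [6.0, 1.0, -3.0] (distinct, 4 d.p.).
λ_max=6, λ_min=-3; ϑ = −15·λ_min/(λ_max−λ_min) = 5.
≈ 5.0000 (to 4 d.p.).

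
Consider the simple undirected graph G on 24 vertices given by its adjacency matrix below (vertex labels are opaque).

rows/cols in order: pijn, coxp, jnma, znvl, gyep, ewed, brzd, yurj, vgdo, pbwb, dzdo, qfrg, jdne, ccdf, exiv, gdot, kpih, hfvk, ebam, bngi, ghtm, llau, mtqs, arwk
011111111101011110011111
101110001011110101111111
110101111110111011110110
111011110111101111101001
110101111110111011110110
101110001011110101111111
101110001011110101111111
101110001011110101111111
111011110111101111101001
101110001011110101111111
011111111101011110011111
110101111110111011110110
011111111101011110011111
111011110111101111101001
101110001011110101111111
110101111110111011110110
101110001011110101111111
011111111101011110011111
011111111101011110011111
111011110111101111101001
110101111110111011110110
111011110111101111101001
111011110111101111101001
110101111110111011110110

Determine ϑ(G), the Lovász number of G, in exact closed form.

N(arwk) = {pijn, coxp, znvl, ewed, brzd, yurj, vgdo, pbwb, dzdo, jdne, ccdf, exiv, kpih, hfvk, ebam, bngi, llau, mtqs}, |N(arwk)| = 18.
deg(exiv) = 17; N(exiv) = {pijn, jnma, znvl, gyep, vgdo, dzdo, qfrg, jdne, ccdf, gdot, hfvk, ebam, bngi, ghtm, llau, mtqs, arwk}.
N(bngi) = {pijn, coxp, jnma, gyep, ewed, brzd, yurj, pbwb, dzdo, qfrg, jdne, exiv, gdot, kpih, hfvk, ebam, ghtm, arwk}, |N(bngi)| = 18.
deg(ghtm) = 18; N(ghtm) = {pijn, coxp, znvl, ewed, brzd, yurj, vgdo, pbwb, dzdo, jdne, ccdf, exiv, kpih, hfvk, ebam, bngi, llau, mtqs}.
4 parts of sizes [7, 6, 6, 5]; α(G) = 7 = ϑ (perfect).
Numerically 7.0000000.
Lovász sandwich 7 ≤ 7 ≤ 7: collapsed.

7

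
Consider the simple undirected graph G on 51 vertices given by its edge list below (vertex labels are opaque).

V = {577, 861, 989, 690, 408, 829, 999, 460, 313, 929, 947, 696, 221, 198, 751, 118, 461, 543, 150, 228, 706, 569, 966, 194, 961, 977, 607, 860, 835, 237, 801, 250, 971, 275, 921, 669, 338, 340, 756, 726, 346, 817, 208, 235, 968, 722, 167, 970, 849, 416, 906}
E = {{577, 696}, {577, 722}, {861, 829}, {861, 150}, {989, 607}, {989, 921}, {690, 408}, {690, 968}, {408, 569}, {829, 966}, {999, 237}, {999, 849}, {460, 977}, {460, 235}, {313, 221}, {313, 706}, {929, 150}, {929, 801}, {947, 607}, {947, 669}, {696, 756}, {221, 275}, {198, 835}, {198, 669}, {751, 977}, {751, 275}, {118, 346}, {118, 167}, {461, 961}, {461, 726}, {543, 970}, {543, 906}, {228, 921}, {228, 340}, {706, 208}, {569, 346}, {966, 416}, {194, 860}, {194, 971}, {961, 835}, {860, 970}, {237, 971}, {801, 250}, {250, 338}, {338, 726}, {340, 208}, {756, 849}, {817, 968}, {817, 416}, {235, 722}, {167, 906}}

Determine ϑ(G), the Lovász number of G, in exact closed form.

N(167) = {118, 906}, |N(167)| = 2.
Vertex 977 has 2 neighbors: 460, 751.
deg(966) = 2; N(966) = {829, 416}.
deg(118) = 2; N(118) = {346, 167}.
51-vertex 2-regular graph: a single 51-cycle (edge-transitive).
A has 26 distinct eigenvalues ≈ [2.0, 1.985, 1.94, 1.865, 1.762, 1.632, 1.478, 1.301, 1.105, 0.891, 0.665, 0.428, 0.185, -0.062, -0.307, -0.547, -0.78, -1.0, -1.205, -1.392, -1.558, -1.7, -1.817, -1.906, -1.966, -1.996].
−51·(-2*cos(pi/51)) / ((2)−(-2*cos(pi/51))) = 51*cos(pi/51)/(cos(pi/51) + 1) = ϑ(G).
Numerically 25.475794.
25 ≤ 51*cos(pi/51)/(cos(pi/51) + 1) ≤ 26: both strict.

51*cos(pi/51)/(cos(pi/51) + 1)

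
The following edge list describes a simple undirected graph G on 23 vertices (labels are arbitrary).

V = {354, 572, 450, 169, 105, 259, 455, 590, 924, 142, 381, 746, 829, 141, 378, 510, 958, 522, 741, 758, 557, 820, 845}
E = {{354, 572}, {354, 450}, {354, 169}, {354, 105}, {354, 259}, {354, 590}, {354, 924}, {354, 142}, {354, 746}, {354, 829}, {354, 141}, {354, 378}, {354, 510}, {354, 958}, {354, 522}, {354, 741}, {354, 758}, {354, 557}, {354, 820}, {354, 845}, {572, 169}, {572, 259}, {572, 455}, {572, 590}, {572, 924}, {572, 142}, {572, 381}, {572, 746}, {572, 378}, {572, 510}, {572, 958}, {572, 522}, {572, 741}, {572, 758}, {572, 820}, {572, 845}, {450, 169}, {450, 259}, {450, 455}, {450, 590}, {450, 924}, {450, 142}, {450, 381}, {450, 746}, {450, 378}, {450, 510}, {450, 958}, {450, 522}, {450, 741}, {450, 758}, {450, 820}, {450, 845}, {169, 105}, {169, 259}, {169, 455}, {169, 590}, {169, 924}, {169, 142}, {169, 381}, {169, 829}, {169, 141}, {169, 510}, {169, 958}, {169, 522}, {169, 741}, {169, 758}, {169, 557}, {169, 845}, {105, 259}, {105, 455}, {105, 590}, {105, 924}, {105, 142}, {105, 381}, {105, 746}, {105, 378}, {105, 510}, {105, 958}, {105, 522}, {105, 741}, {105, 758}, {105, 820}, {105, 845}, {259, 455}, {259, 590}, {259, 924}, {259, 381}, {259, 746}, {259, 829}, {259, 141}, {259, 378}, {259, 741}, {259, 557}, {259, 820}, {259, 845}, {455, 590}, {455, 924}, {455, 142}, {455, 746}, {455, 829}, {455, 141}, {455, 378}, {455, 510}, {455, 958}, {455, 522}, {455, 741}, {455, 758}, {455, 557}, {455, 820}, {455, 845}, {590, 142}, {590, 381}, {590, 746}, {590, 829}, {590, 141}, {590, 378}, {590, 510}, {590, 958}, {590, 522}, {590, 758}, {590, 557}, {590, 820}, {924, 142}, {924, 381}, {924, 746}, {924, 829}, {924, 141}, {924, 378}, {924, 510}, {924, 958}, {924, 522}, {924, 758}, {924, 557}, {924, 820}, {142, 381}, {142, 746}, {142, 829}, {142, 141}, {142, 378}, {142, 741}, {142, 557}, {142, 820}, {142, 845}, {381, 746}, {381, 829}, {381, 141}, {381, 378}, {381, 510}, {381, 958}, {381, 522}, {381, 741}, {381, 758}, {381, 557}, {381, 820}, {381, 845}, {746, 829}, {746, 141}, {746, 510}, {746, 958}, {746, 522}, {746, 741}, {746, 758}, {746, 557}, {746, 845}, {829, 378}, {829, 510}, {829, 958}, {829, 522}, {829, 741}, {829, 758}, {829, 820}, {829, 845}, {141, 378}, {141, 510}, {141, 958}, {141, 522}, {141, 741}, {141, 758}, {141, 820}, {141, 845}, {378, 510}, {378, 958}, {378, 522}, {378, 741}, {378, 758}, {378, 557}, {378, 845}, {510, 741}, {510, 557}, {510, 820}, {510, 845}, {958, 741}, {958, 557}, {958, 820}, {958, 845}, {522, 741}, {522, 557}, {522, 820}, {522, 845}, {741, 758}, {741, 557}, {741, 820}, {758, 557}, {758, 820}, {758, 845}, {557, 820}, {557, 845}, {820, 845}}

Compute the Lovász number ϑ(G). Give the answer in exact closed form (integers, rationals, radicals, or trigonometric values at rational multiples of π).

N(141) = {354, 169, 259, 455, 590, 924, 142, 381, 746, 378, 510, 958, 522, 741, 758, 820, 845}, |N(141)| = 17.
deg(572) = 17; N(572) = {354, 169, 259, 455, 590, 924, 142, 381, 746, 378, 510, 958, 522, 741, 758, 820, 845}.
Vertex 105 has 17 neighbors: 354, 169, 259, 455, 590, 924, 142, 381, 746, 378, 510, 958, 522, 741, 758, 820, 845.
Vertex 820 has 19 neighbors: 354, 572, 450, 105, 259, 455, 590, 924, 142, 381, 829, 141, 510, 958, 522, 741, 758, 557, 845.
G = K_{6,6,4,4,3}: α = 6 = χ(Ḡ), so ϑ = 6.
ϑ(G) ≈ 6.0000.
Sandwich: α(G)=6 ≤ ϑ(G)=6 ≤ χ(Ḡ)=6 (collapsed).

6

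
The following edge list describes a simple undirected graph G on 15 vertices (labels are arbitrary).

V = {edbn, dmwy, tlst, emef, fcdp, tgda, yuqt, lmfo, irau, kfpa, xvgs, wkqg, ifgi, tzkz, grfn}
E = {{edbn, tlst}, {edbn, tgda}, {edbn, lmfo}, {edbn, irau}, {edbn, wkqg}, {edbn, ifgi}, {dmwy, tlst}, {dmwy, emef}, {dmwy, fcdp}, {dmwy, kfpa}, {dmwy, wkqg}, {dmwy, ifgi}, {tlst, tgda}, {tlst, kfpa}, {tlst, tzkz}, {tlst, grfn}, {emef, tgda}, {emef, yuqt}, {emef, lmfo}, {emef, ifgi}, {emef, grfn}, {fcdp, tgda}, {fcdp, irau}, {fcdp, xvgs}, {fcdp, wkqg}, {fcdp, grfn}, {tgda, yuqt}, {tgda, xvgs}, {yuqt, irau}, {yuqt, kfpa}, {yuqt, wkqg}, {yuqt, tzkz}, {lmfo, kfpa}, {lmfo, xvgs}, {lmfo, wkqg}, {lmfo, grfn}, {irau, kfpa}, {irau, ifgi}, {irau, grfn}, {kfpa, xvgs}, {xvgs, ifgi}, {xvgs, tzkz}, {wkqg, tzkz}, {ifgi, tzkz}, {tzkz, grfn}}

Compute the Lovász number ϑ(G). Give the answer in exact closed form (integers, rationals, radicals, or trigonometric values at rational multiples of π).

5

deg(tzkz) = 6; N(tzkz) = {tlst, yuqt, xvgs, wkqg, ifgi, grfn}.
deg(tlst) = 6; N(tlst) = {edbn, dmwy, tgda, kfpa, tzkz, grfn}.
deg(ifgi) = 6; N(ifgi) = {edbn, dmwy, emef, irau, xvgs, tzkz}.
deg(fcdp) = 6; N(fcdp) = {dmwy, tgda, irau, xvgs, wkqg, grfn}.
Every vertex has degree 6 (N=15); Kneser-type, 2-subsets of [6].
The 3 distinct eigenvalues: [6.0, 1.0, -3.0].
Lovász: ϑ = −15(-3)/(6+-1*(-3)) = 5.
= 5.000000000… (decimal).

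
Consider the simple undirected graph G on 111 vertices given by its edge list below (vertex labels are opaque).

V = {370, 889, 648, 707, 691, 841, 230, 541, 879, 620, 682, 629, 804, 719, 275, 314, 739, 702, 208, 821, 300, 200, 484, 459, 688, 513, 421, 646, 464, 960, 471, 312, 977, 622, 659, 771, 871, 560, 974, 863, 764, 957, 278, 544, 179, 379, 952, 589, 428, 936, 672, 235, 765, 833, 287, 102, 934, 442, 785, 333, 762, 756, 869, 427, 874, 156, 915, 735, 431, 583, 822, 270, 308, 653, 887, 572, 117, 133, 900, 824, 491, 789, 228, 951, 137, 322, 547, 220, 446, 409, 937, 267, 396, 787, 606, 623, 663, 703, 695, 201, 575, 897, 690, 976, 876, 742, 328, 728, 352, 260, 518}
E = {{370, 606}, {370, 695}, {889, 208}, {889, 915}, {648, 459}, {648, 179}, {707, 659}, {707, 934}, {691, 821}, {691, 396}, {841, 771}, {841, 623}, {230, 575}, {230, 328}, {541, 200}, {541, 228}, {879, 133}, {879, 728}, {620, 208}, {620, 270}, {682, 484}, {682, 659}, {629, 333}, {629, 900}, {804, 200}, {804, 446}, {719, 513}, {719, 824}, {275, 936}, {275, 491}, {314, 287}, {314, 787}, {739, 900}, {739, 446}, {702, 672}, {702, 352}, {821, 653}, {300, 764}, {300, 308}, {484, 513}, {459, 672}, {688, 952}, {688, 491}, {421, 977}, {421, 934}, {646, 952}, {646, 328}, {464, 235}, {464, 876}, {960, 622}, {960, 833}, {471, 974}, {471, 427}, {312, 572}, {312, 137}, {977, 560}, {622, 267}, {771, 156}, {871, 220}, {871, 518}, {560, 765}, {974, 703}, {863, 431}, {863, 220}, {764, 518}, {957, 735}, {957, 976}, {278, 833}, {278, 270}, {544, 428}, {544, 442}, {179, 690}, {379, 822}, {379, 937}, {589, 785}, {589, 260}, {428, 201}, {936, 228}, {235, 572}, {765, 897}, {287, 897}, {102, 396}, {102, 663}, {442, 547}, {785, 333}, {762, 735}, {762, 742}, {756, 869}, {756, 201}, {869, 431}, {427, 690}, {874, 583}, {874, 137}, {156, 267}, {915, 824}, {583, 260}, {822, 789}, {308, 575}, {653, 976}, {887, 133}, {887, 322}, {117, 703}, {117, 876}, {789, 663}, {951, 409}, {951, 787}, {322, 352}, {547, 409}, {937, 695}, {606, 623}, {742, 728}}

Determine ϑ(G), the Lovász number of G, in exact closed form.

111*cos(pi/111)/(cos(pi/111) + 1)

N(278) = {833, 270}, |N(278)| = 2.
Vertex 702 has 2 neighbors: 672, 352.
Vertex 663 has 2 neighbors: 102, 789.
deg(228) = 2; N(228) = {541, 936}.
Every vertex has degree 2 (N=111); the odd cycle C_{111}.
Distinct eigenvalues (to 6 d.p.): [2.0, 1.996797, 1.987197, 1.971232, 1.948952, 1.920429, 1.885755, 1.84504, 1.798414, 1.746028, 1.688049, 1.624662, 1.556072, 1.482496, 1.404172, 1.321349, 1.234294, 1.143286, 1.048615, 0.950584, 0.849509, 0.745713, 0.639528, 0.531294, 0.421359, 0.310073, 0.197795, 0.084882, -0.028302, -0.141395, -0.254036, -0.365862, -0.476517, -0.585646, -0.692898, -0.797931, -0.900407, -1.0, -1.096389, -1.189266, -1.278334, -1.363307, -1.443912, -1.519892, -1.591004, -1.657019, -1.717727, -1.772931, -1.822457, -1.866145, -1.903855, -1.935466, -1.960877, -1.980007, -1.992795, -1.999199].
−111·(-2*cos(pi/111)) / ((2)−(-2*cos(pi/111))) = 111*cos(pi/111)/(cos(pi/111) + 1) = ϑ(G).
≈ 55.48888 (to 5 d.p.).
Sandwich: α(G)=55 ≤ ϑ(G)=111*cos(pi/111)/(cos(pi/111) + 1) ≤ χ(Ḡ)=56 (both strict).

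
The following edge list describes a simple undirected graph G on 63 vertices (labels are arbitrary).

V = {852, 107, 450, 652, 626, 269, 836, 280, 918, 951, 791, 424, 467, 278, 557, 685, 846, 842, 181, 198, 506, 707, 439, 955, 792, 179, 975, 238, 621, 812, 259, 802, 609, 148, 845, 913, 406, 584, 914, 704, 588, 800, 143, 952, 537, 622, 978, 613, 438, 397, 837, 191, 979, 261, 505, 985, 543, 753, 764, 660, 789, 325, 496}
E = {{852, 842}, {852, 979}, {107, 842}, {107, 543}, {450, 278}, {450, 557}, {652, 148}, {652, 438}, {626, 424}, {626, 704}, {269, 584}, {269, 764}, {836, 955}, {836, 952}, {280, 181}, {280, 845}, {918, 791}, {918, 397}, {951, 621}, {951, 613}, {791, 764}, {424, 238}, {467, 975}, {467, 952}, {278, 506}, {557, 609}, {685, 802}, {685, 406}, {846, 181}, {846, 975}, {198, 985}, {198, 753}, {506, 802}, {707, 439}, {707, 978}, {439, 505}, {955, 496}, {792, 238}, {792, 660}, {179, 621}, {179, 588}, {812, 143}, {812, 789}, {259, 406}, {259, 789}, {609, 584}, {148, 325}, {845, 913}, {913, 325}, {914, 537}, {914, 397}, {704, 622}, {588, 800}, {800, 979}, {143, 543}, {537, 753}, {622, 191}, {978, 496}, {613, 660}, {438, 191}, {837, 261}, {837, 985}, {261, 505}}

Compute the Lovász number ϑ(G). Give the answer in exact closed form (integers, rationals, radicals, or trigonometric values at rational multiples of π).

Vertex 467 has 2 neighbors: 975, 952.
deg(660) = 2; N(660) = {792, 613}.
N(450) = {278, 557}, |N(450)| = 2.
Vertex 836 has 2 neighbors: 955, 952.
63-vertex 2-regular graph: the odd cycle C_{63}.
The 32 distinct eigenvalues: [2.0, 1.9901, 1.9603, 1.9111, 1.843, 1.7564, 1.6525, 1.5321, 1.3965, 1.247, 1.0851, 0.9124, 0.7307, 0.5417, 0.3473, 0.1495, -0.0499, -0.2487, -0.445, -0.637, -0.8226, -1.0, -1.1675, -1.3234, -1.4661, -1.5943, -1.7066, -1.8019, -1.8794, -1.9382, -1.9777, -1.9975].
Lovász (edge-transitive): ϑ = −63·(-2*cos(pi/63))/((2)−(-2*cos(pi/63))) = 63*cos(pi/63)/(cos(pi/63) + 1).
≈ 31.48041 (to 5 d.p.).
31 ≤ 63*cos(pi/63)/(cos(pi/63) + 1) ≤ 32: both strict.

63*cos(pi/63)/(cos(pi/63) + 1)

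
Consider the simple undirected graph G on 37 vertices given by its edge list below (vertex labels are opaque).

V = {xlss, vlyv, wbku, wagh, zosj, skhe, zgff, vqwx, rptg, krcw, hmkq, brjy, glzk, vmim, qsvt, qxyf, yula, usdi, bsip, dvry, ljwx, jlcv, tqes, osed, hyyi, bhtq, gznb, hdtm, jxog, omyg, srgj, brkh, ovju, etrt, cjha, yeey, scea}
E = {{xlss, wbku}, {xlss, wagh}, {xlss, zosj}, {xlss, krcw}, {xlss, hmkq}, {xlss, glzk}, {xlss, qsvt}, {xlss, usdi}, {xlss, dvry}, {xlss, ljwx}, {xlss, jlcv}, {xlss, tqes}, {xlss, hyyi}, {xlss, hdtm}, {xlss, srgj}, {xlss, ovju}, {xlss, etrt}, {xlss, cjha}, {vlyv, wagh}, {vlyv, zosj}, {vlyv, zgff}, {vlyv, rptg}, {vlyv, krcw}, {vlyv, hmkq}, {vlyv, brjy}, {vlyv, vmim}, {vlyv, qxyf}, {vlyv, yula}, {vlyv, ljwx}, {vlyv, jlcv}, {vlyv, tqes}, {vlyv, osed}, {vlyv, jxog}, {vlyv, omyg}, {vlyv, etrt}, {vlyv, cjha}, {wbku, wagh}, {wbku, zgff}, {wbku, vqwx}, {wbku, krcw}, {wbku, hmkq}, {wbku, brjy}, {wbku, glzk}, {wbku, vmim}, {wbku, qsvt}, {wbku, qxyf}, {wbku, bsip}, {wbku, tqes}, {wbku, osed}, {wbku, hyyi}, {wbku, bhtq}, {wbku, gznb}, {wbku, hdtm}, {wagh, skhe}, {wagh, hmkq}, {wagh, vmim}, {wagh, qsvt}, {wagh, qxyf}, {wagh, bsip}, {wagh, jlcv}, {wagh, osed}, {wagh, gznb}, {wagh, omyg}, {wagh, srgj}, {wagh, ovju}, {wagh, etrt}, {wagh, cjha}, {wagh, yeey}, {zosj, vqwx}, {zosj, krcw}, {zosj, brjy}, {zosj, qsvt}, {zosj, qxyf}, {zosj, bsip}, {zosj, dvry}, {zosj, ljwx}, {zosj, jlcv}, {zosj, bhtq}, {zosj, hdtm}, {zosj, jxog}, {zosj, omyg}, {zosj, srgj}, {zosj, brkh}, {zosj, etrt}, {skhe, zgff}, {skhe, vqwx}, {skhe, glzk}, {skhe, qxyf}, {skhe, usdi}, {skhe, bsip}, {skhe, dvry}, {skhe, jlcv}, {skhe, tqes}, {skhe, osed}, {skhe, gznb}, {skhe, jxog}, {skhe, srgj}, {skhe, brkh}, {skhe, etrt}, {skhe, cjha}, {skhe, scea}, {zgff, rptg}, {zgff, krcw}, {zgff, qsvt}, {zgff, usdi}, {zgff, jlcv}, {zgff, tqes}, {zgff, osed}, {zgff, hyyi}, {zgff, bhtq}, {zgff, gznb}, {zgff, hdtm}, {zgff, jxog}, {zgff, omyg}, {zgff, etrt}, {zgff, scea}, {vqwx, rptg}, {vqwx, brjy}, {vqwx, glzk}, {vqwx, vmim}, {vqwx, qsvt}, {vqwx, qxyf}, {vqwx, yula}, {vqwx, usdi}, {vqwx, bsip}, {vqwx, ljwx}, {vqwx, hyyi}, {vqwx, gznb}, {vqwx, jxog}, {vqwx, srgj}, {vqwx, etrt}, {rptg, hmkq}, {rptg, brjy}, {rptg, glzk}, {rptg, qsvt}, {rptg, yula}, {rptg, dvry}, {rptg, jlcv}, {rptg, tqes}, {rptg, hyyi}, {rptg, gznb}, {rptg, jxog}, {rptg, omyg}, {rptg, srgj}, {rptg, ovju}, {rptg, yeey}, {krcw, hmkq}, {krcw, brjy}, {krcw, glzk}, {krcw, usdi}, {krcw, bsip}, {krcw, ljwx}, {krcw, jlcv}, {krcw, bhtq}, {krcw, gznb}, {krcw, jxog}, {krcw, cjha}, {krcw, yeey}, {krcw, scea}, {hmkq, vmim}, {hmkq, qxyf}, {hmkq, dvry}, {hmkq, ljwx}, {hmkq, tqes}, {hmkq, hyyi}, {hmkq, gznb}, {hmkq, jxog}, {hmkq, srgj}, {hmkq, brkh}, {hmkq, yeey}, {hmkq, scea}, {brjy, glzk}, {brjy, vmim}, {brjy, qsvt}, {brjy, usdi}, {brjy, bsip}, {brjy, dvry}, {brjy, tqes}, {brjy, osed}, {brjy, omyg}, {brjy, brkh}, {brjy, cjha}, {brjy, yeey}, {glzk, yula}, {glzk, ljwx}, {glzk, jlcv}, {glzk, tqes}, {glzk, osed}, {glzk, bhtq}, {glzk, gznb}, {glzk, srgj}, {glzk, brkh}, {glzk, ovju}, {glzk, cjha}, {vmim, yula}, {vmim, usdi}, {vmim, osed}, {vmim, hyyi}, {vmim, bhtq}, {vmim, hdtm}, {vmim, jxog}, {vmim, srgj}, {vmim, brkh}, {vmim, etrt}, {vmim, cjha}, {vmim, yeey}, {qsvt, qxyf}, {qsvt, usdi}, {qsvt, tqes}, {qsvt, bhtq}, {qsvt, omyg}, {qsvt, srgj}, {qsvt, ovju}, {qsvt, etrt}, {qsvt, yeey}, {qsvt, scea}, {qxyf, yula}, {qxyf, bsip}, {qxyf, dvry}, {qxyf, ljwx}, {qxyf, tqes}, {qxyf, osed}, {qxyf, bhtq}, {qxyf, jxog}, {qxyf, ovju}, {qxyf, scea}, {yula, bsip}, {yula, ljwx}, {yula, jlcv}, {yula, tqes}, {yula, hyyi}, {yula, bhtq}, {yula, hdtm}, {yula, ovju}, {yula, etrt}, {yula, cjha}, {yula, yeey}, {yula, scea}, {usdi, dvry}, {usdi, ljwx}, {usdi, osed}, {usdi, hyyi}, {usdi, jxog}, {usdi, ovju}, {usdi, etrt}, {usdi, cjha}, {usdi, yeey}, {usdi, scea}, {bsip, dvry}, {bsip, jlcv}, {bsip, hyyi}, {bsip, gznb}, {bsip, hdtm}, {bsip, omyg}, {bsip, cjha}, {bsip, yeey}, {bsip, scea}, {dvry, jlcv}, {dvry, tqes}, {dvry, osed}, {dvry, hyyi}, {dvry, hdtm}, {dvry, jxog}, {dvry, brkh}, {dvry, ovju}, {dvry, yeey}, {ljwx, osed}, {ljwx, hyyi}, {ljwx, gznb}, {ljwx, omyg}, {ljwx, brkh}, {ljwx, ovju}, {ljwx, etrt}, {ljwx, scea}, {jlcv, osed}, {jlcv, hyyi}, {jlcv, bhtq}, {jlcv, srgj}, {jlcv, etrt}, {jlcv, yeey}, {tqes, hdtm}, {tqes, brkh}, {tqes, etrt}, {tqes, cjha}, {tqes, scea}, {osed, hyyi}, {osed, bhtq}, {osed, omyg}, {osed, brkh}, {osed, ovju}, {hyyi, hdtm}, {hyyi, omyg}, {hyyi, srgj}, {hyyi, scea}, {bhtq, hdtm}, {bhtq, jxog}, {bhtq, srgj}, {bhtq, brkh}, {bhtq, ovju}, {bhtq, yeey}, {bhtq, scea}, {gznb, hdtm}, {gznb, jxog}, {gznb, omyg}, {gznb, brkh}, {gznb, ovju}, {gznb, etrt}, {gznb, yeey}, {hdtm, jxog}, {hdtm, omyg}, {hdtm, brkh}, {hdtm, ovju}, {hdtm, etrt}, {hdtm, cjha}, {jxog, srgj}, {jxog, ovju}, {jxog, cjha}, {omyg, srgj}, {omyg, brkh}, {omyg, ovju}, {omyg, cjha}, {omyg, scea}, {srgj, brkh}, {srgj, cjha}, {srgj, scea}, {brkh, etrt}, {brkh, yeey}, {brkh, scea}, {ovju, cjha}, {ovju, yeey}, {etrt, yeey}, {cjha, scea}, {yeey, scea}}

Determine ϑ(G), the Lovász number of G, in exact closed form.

sqrt(37)

Vertex yula has 18 neighbors: vlyv, vqwx, rptg, glzk, vmim, qxyf, bsip, ljwx, jlcv, tqes, hyyi, bhtq, hdtm, ovju, etrt, cjha, yeey, scea.
Vertex ljwx has 18 neighbors: xlss, vlyv, zosj, vqwx, krcw, hmkq, glzk, qxyf, yula, usdi, osed, hyyi, gznb, omyg, brkh, ovju, etrt, scea.
N(cjha) = {xlss, vlyv, wagh, skhe, krcw, brjy, glzk, vmim, yula, usdi, bsip, tqes, hdtm, jxog, omyg, srgj, ovju, scea}, |N(cjha)| = 18.
deg(jxog) = 18; N(jxog) = {vlyv, zosj, skhe, zgff, vqwx, rptg, krcw, hmkq, vmim, qxyf, usdi, dvry, bhtq, gznb, hdtm, srgj, ovju, cjha}.
Regular of degree 18 on 37 vertices: Paley(37): SR with (k,λ,μ)=(18,8,9).
Distinct eigenvalues (to 4 d.p.): [18.0, 2.5414, -3.5414].
Lovász (edge-transitive): ϑ = −37·(-sqrt(37)/2 - 1/2)/((18)−(-sqrt(37)/2 - 1/2)) = sqrt(37).
= 6.082762530… (decimal).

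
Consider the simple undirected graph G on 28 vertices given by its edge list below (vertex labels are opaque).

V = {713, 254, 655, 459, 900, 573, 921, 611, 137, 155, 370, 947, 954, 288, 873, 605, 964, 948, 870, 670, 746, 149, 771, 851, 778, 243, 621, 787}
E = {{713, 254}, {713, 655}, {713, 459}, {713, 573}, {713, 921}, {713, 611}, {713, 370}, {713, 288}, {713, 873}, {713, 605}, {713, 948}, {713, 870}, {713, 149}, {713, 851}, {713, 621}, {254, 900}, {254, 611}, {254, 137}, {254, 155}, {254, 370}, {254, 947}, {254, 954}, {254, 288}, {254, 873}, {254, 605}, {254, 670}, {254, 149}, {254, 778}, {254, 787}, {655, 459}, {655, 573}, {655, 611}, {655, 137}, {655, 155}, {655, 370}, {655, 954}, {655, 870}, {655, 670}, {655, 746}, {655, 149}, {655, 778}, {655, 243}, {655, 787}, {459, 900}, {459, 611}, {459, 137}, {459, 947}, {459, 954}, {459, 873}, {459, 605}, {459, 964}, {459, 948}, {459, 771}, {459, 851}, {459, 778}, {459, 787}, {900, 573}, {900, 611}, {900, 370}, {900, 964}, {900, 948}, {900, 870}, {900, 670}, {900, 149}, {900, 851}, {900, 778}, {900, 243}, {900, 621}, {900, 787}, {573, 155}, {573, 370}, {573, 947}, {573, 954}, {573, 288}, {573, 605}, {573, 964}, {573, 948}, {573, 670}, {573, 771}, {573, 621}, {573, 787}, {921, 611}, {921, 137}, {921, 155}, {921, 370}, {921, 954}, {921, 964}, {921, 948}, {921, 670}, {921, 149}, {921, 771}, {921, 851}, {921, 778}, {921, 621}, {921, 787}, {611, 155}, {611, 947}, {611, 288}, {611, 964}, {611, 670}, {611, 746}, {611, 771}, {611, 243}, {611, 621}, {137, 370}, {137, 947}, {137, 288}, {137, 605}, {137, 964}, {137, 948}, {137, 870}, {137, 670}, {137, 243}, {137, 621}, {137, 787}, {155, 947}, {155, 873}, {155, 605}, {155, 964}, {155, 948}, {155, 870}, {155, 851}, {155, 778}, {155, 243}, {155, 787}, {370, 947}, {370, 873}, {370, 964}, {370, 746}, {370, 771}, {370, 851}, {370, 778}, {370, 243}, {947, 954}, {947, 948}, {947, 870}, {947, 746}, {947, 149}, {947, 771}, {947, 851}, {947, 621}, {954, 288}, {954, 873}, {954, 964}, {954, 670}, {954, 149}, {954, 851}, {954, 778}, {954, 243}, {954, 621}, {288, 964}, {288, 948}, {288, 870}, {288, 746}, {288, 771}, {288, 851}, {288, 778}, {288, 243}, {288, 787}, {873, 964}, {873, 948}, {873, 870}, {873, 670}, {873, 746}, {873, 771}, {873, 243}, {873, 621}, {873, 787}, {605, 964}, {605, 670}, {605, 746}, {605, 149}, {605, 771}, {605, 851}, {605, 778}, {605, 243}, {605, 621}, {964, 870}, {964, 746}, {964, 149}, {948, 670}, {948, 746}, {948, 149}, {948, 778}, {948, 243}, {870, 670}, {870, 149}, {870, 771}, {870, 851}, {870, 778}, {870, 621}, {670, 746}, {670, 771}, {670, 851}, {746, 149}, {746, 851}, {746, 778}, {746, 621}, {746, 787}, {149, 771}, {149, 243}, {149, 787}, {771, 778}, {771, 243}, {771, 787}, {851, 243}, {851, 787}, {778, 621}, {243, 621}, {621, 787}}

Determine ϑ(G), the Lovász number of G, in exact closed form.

deg(900) = 15; N(900) = {254, 459, 573, 611, 370, 964, 948, 870, 670, 149, 851, 778, 243, 621, 787}.
deg(778) = 15; N(778) = {254, 655, 459, 900, 921, 155, 370, 954, 288, 605, 948, 870, 746, 771, 621}.
N(771) = {459, 573, 921, 611, 370, 947, 288, 873, 605, 870, 670, 149, 778, 243, 787}, |N(771)| = 15.
N(137) = {254, 655, 459, 921, 370, 947, 288, 605, 964, 948, 870, 670, 243, 621, 787}, |N(137)| = 15.
28-vertex 15-regular graph: Kneser-type, 2-subsets of [8].
Distinct eigenvalues (to 4 d.p.): [15.0, 1.0, -5.0].
Lovász (edge-transitive): ϑ = −28·(-5)/((15)−(-5)) = 7.
≈ 7.0000000 (to 7 d.p.).

7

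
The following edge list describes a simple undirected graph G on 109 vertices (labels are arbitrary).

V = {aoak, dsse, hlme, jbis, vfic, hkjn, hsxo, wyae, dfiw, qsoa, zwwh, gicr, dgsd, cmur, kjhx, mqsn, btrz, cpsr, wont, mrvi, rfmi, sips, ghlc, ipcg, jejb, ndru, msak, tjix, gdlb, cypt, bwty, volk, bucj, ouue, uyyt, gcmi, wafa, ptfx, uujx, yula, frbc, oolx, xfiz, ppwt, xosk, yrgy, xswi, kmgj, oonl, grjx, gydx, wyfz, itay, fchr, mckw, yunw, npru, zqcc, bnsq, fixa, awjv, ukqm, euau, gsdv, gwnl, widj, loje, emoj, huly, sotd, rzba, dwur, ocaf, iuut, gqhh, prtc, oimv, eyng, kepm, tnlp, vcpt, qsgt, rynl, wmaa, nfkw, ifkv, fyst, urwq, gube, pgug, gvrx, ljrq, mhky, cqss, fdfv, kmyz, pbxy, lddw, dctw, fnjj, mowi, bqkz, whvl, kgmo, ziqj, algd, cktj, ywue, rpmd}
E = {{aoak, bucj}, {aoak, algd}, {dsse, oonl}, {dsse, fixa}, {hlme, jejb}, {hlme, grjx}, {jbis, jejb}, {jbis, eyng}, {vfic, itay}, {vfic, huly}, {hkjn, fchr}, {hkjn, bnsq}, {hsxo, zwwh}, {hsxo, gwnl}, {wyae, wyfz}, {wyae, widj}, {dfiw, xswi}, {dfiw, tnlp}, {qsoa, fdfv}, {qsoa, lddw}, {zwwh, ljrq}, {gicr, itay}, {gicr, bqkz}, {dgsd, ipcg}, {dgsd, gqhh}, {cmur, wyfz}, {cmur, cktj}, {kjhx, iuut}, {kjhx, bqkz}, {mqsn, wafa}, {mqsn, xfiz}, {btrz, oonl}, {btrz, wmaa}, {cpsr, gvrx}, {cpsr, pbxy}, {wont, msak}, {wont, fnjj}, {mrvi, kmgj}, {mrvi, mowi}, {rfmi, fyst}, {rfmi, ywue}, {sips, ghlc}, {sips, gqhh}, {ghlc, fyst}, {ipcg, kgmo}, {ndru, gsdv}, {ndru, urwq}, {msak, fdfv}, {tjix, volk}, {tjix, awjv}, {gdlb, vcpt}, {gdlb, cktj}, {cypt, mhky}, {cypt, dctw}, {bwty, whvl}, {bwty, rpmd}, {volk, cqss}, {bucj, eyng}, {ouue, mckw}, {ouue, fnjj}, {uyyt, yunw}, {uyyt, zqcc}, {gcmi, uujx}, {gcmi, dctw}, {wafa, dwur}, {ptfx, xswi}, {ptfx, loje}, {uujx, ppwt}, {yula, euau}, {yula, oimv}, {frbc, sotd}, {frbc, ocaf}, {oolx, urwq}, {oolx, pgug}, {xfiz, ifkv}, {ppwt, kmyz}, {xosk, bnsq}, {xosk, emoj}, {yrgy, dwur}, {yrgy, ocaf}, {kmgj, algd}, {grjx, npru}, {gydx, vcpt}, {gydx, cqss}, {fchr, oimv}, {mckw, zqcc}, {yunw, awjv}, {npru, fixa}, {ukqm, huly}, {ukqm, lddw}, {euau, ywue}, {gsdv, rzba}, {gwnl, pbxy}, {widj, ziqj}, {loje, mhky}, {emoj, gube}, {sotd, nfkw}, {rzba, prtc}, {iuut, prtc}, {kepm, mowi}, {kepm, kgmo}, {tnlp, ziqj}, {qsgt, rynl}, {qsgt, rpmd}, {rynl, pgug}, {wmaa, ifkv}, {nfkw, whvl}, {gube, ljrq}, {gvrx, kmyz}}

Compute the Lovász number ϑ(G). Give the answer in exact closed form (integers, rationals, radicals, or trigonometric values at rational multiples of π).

N(zqcc) = {uyyt, mckw}, |N(zqcc)| = 2.
Vertex nfkw has 2 neighbors: sotd, whvl.
N(kmyz) = {ppwt, gvrx}, |N(kmyz)| = 2.
deg(kepm) = 2; N(kepm) = {mowi, kgmo}.
G on 109 vertices is 2-regular; connected 2-regular on 109 ⇒ C_{109}.
A has 55 distinct eigenvalues ≈ [2.0, 1.99668, 1.98672, 1.97017, 1.94707, 1.9175, 1.88157, 1.83938, 1.79108, 1.73683, 1.67682, 1.61123, 1.54029, 1.46424, 1.38332, 1.2978, 1.20797, 1.11413, 1.01659, 0.91568, 0.81172, 0.70506, 0.59606, 0.48509, 0.3725, 0.25867, 0.14399, 0.02882, -0.08644, -0.20141, -0.31572, -0.42897, -0.5408, -0.65083, -0.7587, -0.86406, -0.96654, -1.06581, -1.16154, -1.25341, -1.34111, -1.42437, -1.50289, -1.57642, -1.64471, -1.70754, -1.76469, -1.81598, -1.86125, -1.90032, -1.93309, -1.95943, -1.97927, -1.99253, -1.99917].
With N=109: ϑ(G) = 109·(-(-1)*2*cos(pi/109))/(2−(-2*cos(pi/109))) = 109*cos(pi/109)/(cos(pi/109) + 1).
= 54.48868… (decimal).
Sandwich: α(G)=54 ≤ ϑ(G)=109*cos(pi/109)/(cos(pi/109) + 1) ≤ χ(Ḡ)=55 (both strict).

109*cos(pi/109)/(cos(pi/109) + 1)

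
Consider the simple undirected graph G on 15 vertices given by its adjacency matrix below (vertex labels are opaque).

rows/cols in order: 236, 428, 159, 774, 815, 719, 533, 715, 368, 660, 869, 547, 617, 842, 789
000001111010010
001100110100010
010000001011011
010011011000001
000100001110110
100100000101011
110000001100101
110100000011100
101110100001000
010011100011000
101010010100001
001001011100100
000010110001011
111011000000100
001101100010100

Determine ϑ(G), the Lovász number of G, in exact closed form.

Vertex 428 has 6 neighbors: 159, 774, 533, 715, 660, 842.
N(715) = {236, 428, 774, 869, 547, 617}, |N(715)| = 6.
N(789) = {159, 774, 719, 533, 869, 617}, |N(789)| = 6.
N(815) = {774, 368, 660, 869, 617, 842}, |N(815)| = 6.
Every vertex has degree 6 (N=15); this is K(6,2), the Kneser graph.
Distinct eigenvalues (to 5 d.p.): [6.0, 1.0, -3.0].
−15·(-3) / ((6)−(-3)) = 5 = ϑ(G).
= 5.0000000… (decimal).

5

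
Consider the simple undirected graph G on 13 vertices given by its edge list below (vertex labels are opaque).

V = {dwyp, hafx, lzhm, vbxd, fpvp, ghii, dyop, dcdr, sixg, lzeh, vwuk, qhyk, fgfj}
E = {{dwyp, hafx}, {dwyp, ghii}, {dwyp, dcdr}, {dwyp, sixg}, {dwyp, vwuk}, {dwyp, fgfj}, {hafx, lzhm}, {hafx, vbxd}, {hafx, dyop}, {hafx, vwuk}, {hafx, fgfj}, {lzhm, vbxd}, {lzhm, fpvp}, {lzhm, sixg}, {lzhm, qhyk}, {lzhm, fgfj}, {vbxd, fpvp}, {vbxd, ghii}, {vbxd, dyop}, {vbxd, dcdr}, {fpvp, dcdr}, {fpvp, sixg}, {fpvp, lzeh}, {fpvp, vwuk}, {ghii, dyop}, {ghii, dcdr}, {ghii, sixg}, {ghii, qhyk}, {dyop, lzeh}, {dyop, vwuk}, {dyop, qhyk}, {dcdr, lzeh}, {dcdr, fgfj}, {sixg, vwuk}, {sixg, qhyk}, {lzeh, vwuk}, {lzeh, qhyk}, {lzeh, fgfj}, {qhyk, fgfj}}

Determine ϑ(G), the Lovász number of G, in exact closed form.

sqrt(13)

Vertex fgfj has 6 neighbors: dwyp, hafx, lzhm, dcdr, lzeh, qhyk.
deg(dcdr) = 6; N(dcdr) = {dwyp, vbxd, fpvp, ghii, lzeh, fgfj}.
Vertex dyop has 6 neighbors: hafx, vbxd, ghii, lzeh, vwuk, qhyk.
N(lzhm) = {hafx, vbxd, fpvp, sixg, qhyk, fgfj}, |N(lzhm)| = 6.
6-regular, N=13; SR(13,6,2,3) — a Paley graph.
spec(A) ≈ [6.0, 1.30278, -2.30278] (distinct, 5 d.p.).
Lovász (edge-transitive): ϑ = −13·(-sqrt(13)/2 - 1/2)/((6)−(-sqrt(13)/2 - 1/2)) = sqrt(13).
ϑ(G) ≈ 3.605551275.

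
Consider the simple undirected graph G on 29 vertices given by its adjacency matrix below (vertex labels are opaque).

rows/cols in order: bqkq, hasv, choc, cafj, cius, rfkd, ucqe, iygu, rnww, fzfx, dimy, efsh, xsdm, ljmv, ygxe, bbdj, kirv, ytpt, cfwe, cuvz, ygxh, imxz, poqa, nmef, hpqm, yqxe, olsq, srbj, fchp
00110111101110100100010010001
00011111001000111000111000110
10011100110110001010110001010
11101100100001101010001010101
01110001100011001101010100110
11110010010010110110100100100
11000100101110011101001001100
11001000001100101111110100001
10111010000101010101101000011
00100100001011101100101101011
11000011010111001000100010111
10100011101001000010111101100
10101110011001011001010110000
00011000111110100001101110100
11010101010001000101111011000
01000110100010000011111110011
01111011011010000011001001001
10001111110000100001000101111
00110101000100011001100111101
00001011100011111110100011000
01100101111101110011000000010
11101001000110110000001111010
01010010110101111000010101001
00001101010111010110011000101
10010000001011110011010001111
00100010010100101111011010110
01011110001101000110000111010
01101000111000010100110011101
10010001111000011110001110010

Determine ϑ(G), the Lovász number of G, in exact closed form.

sqrt(29)

N(xsdm) = {bqkq, choc, cius, rfkd, ucqe, fzfx, dimy, ljmv, bbdj, kirv, cuvz, imxz, nmef, hpqm}, |N(xsdm)| = 14.
N(bbdj) = {hasv, rfkd, ucqe, rnww, xsdm, cfwe, cuvz, ygxh, imxz, poqa, nmef, hpqm, srbj, fchp}, |N(bbdj)| = 14.
deg(poqa) = 14; N(poqa) = {hasv, cafj, ucqe, rnww, fzfx, efsh, ljmv, ygxe, bbdj, kirv, imxz, nmef, yqxe, fchp}.
N(kirv) = {hasv, choc, cafj, cius, ucqe, iygu, fzfx, dimy, xsdm, cfwe, cuvz, poqa, yqxe, fchp}, |N(kirv)| = 14.
Regular of degree 14 on 29 vertices: strongly regular (29,14,6,7).
The 3 distinct eigenvalues: [14.0, 2.19258, -3.19258].
−29·(-sqrt(29)/2 - 1/2) / ((14)−(-sqrt(29)/2 - 1/2)) = sqrt(29) = ϑ(G).
= 5.38516481… (decimal).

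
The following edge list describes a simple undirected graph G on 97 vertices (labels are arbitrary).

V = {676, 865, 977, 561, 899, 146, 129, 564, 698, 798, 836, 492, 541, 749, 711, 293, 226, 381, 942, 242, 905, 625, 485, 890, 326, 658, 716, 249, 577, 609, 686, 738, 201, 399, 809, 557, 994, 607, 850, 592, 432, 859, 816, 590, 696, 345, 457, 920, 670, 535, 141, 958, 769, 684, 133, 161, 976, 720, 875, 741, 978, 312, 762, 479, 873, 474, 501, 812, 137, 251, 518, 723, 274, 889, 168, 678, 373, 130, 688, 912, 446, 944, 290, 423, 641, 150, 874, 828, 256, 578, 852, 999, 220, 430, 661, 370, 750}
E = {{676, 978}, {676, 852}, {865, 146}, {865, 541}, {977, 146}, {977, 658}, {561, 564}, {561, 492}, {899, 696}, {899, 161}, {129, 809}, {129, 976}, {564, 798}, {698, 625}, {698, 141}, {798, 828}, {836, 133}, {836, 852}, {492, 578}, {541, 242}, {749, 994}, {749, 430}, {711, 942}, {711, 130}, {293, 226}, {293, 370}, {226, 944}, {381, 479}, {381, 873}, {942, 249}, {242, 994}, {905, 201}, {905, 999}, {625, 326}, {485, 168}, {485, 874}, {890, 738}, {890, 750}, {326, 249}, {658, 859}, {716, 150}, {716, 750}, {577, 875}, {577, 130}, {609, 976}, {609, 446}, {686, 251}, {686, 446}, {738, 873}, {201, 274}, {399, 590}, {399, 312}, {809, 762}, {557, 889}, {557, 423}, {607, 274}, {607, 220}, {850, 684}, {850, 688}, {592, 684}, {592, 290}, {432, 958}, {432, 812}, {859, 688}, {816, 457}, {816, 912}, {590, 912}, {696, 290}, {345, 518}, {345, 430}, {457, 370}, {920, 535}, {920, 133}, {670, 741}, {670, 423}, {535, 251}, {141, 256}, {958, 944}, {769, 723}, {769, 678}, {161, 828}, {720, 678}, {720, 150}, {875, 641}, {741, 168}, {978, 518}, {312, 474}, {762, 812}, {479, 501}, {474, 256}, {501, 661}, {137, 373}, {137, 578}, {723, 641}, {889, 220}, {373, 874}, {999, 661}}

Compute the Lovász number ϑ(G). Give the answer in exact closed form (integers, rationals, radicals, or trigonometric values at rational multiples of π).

N(592) = {684, 290}, |N(592)| = 2.
deg(696) = 2; N(696) = {899, 290}.
deg(129) = 2; N(129) = {809, 976}.
deg(920) = 2; N(920) = {535, 133}.
Regular of degree 2 on 97 vertices: connected 2-regular on 97 ⇒ C_{97}.
A has 49 distinct eigenvalues ≈ [2.0, 1.9958, 1.9832, 1.9624, 1.9332, 1.896, 1.8508, 1.7979, 1.7374, 1.6697, 1.5949, 1.5134, 1.4256, 1.3318, 1.2325, 1.1279, 1.0186, 0.9051, 0.7878, 0.6671, 0.5437, 0.4179, 0.2905, 0.1618, 0.0324, -0.0971, -0.2262, -0.3544, -0.481, -0.6057, -0.7278, -0.8469, -0.9624, -1.0738, -1.1808, -1.2828, -1.3794, -1.4703, -1.555, -1.6331, -1.7044, -1.7686, -1.8253, -1.8744, -1.9156, -1.9488, -1.9738, -1.9906, -1.999].
−97·(-2*cos(pi/97)) / ((2)−(-2*cos(pi/97))) = 97*cos(pi/97)/(cos(pi/97) + 1) = ϑ(G).
= 48.48727921… (decimal).
Sandwich: α(G)=48 ≤ ϑ(G)=97*cos(pi/97)/(cos(pi/97) + 1) ≤ χ(Ḡ)=49 (both strict).

97*cos(pi/97)/(cos(pi/97) + 1)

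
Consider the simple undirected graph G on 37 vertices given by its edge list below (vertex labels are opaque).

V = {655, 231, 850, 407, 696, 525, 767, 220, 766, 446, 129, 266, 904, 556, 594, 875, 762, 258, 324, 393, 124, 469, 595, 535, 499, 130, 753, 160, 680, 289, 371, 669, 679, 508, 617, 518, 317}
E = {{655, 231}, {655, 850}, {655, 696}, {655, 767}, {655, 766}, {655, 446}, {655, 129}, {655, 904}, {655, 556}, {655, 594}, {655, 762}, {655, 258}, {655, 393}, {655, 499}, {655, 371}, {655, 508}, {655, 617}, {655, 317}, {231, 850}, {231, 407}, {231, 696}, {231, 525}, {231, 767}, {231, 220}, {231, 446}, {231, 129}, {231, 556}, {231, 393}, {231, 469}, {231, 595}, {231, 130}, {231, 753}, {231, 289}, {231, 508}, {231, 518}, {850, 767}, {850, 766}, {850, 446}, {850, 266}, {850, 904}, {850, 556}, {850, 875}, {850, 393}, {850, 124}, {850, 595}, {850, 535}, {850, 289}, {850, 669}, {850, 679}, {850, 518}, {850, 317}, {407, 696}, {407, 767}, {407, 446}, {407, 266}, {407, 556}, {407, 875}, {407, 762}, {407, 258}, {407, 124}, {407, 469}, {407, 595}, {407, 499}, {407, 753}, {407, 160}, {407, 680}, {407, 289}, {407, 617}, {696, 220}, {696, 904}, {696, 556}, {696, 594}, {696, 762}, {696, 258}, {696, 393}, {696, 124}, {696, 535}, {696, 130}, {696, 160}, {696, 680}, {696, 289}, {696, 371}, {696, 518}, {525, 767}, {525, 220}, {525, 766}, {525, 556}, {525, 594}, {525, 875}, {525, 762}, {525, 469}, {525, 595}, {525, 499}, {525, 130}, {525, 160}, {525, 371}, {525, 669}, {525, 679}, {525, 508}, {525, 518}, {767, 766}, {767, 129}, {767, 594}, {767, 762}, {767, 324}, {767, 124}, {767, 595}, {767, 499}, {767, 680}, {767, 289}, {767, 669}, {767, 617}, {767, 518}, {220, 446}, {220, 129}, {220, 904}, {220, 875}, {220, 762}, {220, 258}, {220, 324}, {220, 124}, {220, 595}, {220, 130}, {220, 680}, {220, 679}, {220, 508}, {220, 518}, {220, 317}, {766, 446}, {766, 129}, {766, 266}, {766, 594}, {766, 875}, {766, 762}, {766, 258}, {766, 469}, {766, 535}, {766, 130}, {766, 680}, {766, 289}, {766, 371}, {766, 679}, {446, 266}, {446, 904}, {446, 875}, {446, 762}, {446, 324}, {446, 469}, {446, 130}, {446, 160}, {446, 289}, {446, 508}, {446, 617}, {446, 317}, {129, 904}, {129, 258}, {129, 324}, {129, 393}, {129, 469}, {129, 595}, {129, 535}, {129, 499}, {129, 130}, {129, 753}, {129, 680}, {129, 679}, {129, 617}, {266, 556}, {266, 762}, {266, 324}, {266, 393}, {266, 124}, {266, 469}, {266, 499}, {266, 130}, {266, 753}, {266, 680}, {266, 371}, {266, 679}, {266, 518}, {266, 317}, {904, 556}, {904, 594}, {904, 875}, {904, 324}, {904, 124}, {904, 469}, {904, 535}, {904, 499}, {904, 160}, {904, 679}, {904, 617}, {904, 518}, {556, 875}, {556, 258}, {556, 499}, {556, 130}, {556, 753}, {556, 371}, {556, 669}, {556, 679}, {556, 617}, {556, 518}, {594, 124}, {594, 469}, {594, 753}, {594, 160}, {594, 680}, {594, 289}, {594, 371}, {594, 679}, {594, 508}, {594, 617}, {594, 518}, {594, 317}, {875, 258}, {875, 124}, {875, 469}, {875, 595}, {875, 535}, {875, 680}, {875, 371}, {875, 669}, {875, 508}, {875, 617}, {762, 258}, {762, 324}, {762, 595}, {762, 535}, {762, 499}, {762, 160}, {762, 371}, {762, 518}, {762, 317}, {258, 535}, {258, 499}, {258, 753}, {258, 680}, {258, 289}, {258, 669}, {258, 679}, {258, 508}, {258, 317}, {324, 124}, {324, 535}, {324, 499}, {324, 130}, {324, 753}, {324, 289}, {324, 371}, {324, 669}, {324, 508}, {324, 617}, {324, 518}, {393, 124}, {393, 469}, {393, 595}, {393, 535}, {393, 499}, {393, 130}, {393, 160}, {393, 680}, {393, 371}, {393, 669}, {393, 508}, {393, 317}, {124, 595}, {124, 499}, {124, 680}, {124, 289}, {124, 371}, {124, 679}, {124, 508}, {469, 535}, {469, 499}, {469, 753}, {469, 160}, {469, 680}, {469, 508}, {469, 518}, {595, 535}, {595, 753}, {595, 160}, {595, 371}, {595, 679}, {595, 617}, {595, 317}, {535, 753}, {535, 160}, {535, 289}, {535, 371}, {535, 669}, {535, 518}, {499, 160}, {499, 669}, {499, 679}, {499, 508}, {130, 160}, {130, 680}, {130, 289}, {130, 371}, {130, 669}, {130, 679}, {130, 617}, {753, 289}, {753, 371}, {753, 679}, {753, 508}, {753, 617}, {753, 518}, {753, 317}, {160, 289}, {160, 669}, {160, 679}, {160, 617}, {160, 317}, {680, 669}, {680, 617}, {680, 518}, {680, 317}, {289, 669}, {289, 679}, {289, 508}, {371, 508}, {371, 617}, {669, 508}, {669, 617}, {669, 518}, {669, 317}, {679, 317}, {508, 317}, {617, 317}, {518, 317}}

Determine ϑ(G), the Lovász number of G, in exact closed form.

Vertex 371 has 18 neighbors: 655, 696, 525, 766, 266, 556, 594, 875, 762, 324, 393, 124, 595, 535, 130, 753, 508, 617.
N(766) = {655, 850, 525, 767, 446, 129, 266, 594, 875, 762, 258, 469, 535, 130, 680, 289, 371, 679}, |N(766)| = 18.
Vertex 129 has 18 neighbors: 655, 231, 767, 220, 766, 904, 258, 324, 393, 469, 595, 535, 499, 130, 753, 680, 679, 617.
N(535) = {850, 696, 766, 129, 904, 875, 762, 258, 324, 393, 469, 595, 753, 160, 289, 371, 669, 518}, |N(535)| = 18.
G on 37 vertices is 18-regular; SR(37,18,8,9) — a Paley graph.
A has 3 distinct eigenvalues ≈ [18.0, 2.54138, -3.54138].
−37·(-sqrt(37)/2 - 1/2) / ((18)−(-sqrt(37)/2 - 1/2)) = sqrt(37) = ϑ(G).
ϑ(G) ≈ 6.0827625.

sqrt(37)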